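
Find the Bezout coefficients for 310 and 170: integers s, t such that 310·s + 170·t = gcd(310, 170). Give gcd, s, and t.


Euclidean algorithm on (310, 170) — divide until remainder is 0:
  310 = 1 · 170 + 140
  170 = 1 · 140 + 30
  140 = 4 · 30 + 20
  30 = 1 · 20 + 10
  20 = 2 · 10 + 0
gcd(310, 170) = 10.
Track Bezout coefficients alongside the remainders: start with r₀ = 310 = a·1 + b·0 (s = 1, t = 0) and r₁ = 170 = a·0 + b·1 (s = 0, t = 1); each new remainder r_{k+1} = r_{k-1} − q_k·r_k inherits s_{k+1} = s_{k-1} − q_k·s_k, t_{k+1} = t_{k-1} − q_k·t_k, so r_k = a·s_k + b·t_k at every step:
  q = 1: r = 140, s = 1 − 1·0 = 1, t = 0 − 1·1 = -1  (check: 310·1 + 170·(-1) = 140)
  q = 1: r = 30, s = 0 − 1·1 = -1, t = 1 − 1·(-1) = 2  (check: 310·(-1) + 170·2 = 30)
  q = 4: r = 20, s = 1 − 4·(-1) = 5, t = -1 − 4·2 = -9  (check: 310·5 + 170·(-9) = 20)
  q = 1: r = 10, s = -1 − 1·5 = -6, t = 2 − 1·(-9) = 11  (check: 310·(-6) + 170·11 = 10)
The row with r = 10 (the gcd) gives the Bezout coefficients s = -6, t = 11.
Result: 310 · (-6) + 170 · (11) = 10.

gcd(310, 170) = 10; s = -6, t = 11 (check: 310·(-6) + 170·11 = 10).


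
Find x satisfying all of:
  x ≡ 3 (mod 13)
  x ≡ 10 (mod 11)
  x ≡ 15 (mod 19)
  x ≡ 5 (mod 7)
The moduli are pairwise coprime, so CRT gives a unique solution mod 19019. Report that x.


Product of moduli M = 13 · 11 · 19 · 7 = 19019.
Merge one congruence at a time:
  Start: x ≡ 3 (mod 13).
  Combine with x ≡ 10 (mod 11); new modulus lcm = 143.
    Write x = 3 + 13·t and substitute into x ≡ 10 (mod 11): 13·t ≡ 10 − 3 = 7 (mod 11).
    Reduce coefficients mod 11: 2·t ≡ 7 (mod 11).
    The inverse of 2 mod 11 is 6 (since 2·6 = 12 = 1·11 + 1), so t ≡ 6·7 = 42 ≡ 9 (mod 11).
    Then x = 3 + 13·9 = 120, valid modulo lcm(13, 11) = 143: x ≡ 120 (mod 143).
  Combine with x ≡ 15 (mod 19); new modulus lcm = 2717.
    Write x = 120 + 143·t and substitute into x ≡ 15 (mod 19): 143·t ≡ 15 − 120 = -105 (mod 19).
    Reduce coefficients mod 19: 10·t ≡ 9 (mod 19).
    The inverse of 10 mod 19 is 2 (since 10·2 = 20 = 1·19 + 1), so t ≡ 2·9 = 18 ≡ 18 (mod 19).
    Then x = 120 + 143·18 = 2694, valid modulo lcm(143, 19) = 2717: x ≡ 2694 (mod 2717).
  Combine with x ≡ 5 (mod 7); new modulus lcm = 19019.
    Write x = 2694 + 2717·t and substitute into x ≡ 5 (mod 7): 2717·t ≡ 5 − 2694 = -2689 (mod 7).
    Reduce coefficients mod 7: 1·t ≡ 6 (mod 7).
    So t ≡ 6 (mod 7).
    Then x = 2694 + 2717·6 = 18996, valid modulo lcm(2717, 7) = 19019: x ≡ 18996 (mod 19019).
Verify against each original: 18996 mod 13 = 3, 18996 mod 11 = 10, 18996 mod 19 = 15, 18996 mod 7 = 5.

x ≡ 18996 (mod 19019).


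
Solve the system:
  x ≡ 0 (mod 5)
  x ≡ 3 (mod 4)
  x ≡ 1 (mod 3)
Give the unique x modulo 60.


Moduli 5, 4, 3 are pairwise coprime; by CRT there is a unique solution modulo M = 5 · 4 · 3 = 60.
Solve pairwise, accumulating the modulus:
  Start with x ≡ 0 (mod 5).
  Combine with x ≡ 3 (mod 4): since gcd(5, 4) = 1, we get a unique residue mod 20.
    Write x = 0 + 5·t and substitute into x ≡ 3 (mod 4): 5·t ≡ 3 − 0 = 3 (mod 4).
    Reduce coefficients mod 4: 1·t ≡ 3 (mod 4).
    So t ≡ 3 (mod 4).
    Then x = 0 + 5·3 = 15, valid modulo lcm(5, 4) = 20: x ≡ 15 (mod 20).
  Combine with x ≡ 1 (mod 3): since gcd(20, 3) = 1, we get a unique residue mod 60.
    Write x = 15 + 20·t and substitute into x ≡ 1 (mod 3): 20·t ≡ 1 − 15 = -14 (mod 3).
    Reduce coefficients mod 3: 2·t ≡ 1 (mod 3).
    The inverse of 2 mod 3 is 2 (since 2·2 = 4 = 1·3 + 1), so t ≡ 2·1 = 2 ≡ 2 (mod 3).
    Then x = 15 + 20·2 = 55, valid modulo lcm(20, 3) = 60: x ≡ 55 (mod 60).
Verify: 55 mod 5 = 0 ✓, 55 mod 4 = 3 ✓, 55 mod 3 = 1 ✓.

x ≡ 55 (mod 60).


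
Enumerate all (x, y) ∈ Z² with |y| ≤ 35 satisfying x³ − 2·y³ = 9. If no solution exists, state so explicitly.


The equation is x³ - 2y³ = 9. For fixed y, x³ = 2·y³ + 9, so a solution requires the RHS to be a perfect cube.
Strategy: iterate y from -35 to 35, compute RHS = 2·y³ + 9, and check whether it is a (positive or negative) perfect cube.
Check small values of y:
  y = 0: RHS = 9 is not a perfect cube.
  y = 1: RHS = 11 is not a perfect cube.
  y = -1: RHS = 7 is not a perfect cube.
  y = 2: RHS = 25 is not a perfect cube.
  y = -2: RHS = -7 is not a perfect cube.
  y = 3: RHS = 63 is not a perfect cube.
  y = -3: RHS = -45 is not a perfect cube.
Continuing the search up to |y| = 35 finds no solutions either.
No (x, y) in the scanned range satisfies the equation.

No integer solutions with |y| ≤ 35.


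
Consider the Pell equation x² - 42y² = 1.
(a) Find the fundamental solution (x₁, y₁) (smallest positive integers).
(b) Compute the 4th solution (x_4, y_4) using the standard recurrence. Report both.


Step 1: Find the fundamental solution (x₁, y₁) of x² - 42y² = 1.
  Expand √42 as a continued fraction. a₀ = ⌊√42⌋ = 6; iterate m_{k+1} = d_k·a_k − m_k, d_{k+1} = (42 − m_{k+1}²)/d_k, a_{k+1} = ⌊(a₀ + m_{k+1})/d_{k+1}⌋ (starting m₀ = 0, d₀ = 1), with convergents p_k = a_k·p_{k-1} + p_{k-2}, q_k = a_k·q_{k-1} + q_{k-2} (p₋₁ = 1, q₋₁ = 0):
  k = 0: a₀ = 6; p₀/q₀ = 6/1; p₀² − 42·q₀² = 36 − 42 = -6.
  k = 1: m = 6, d = 6, a = ⌊(6 + 6)/6⌋ = 2; p/q = (2·6 + 1)/(2·1 + 0) = 13/2; p² − 42·q² = 169 − 168 = 1.
  The first convergent with p² − 42·q² = 1 gives the fundamental solution (x₁, y₁) = (13, 2).
Step 2: Apply the recurrence (x_{n+1}, y_{n+1}) = (x₁x_n + 42y₁y_n, x₁y_n + y₁x_n) repeatedly.
  From (x_1, y_1) = (13, 2): x_2 = 13·13 + 42·2·2 = 337; y_2 = 13·2 + 2·13 = 52.
  From (x_2, y_2) = (337, 52): x_3 = 13·337 + 42·2·52 = 8749; y_3 = 13·52 + 2·337 = 1350.
  From (x_3, y_3) = (8749, 1350): x_4 = 13·8749 + 42·2·1350 = 227137; y_4 = 13·1350 + 2·8749 = 35048.
Step 3: Verify x_4² - 42·y_4² = 51591216769 - 51591216768 = 1 (should be 1). ✓

(x_1, y_1) = (13, 2); (x_4, y_4) = (227137, 35048).


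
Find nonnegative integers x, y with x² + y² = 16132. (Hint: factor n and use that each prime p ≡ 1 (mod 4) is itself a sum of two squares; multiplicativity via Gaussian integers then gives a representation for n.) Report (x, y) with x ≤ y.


Step 1: Factor n = 16132 = 2^2 · 37 · 109.
Step 2: Check the mod-4 condition on each prime factor: 2 = 2 (special); 37 ≡ 1 (mod 4), exponent 1; 109 ≡ 1 (mod 4), exponent 1.
All primes ≡ 3 (mod 4) appear to even exponent (or don't appear), so by the two-squares theorem n IS expressible as a sum of two squares.
Step 3: Build a representation. Group n = k² · m with k = 2 and m = 37 · 109 = 4033 (a product of primes ≡ 1 (mod 4)); a representation of m scales to one of n via (k·x)² + (k·y)² = k²(x² + y²). Each prime p ≡ 1 (mod 4) is itself a sum of two squares; find a² by testing p − a² for a perfect square:
  37: 37 − 1² = 36 = 6² ⇒ 37 = 1² + 6².
  109: 109 − 1² = 108, 109 − 2² = 105, 109 − 3² = 100 = 10² ⇒ 109 = 3² + 10².
  Combine using the Brahmagupta–Fibonacci identity (a² + b²)(c² + d²) = (ac − bd)² + (ad + bc)² = (ac + bd)² + (ad − bc)²:
  37 · 109 = 4033: from (1² + 6²)(3² + 10²), take (1·3 − 6·10, 1·10 + 6·3) = (3 − 60, 10 + 18) = (-57, 28); dropping signs (only squares matter) gives (57, 28); check 57² + 28² = 3249 + 784 = 4033 ✓.
  Scale by k = 2: (2·57, 2·28) = (114, 56).
Step 4: Order so x ≤ y and verify: 56² + 114² = 3136 + 12996 = 16132 = n. ✓

n = 16132 = 56² + 114² (one valid representation with x ≤ y).


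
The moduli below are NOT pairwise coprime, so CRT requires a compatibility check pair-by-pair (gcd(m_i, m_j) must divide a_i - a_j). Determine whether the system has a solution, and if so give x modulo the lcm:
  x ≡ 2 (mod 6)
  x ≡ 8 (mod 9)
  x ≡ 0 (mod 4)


Moduli 6, 9, 4 are not pairwise coprime, so CRT works modulo lcm(m_i) when all pairwise compatibility conditions hold.
Pairwise compatibility: gcd(m_i, m_j) must divide a_i - a_j for every pair.
Merge one congruence at a time:
  Start: x ≡ 2 (mod 6).
  Combine with x ≡ 8 (mod 9): gcd(6, 9) = 3; 8 - 2 = 6, which IS divisible by 3, so compatible.
    Write x = 2 + 6·t and substitute into x ≡ 8 (mod 9): 6·t ≡ 8 − 2 = 6 (mod 9).
    Divide the congruence (and modulus) by g = 3: 2·t ≡ 2 (mod 3).
    The inverse of 2 mod 3 is 2 (since 2·2 = 4 = 1·3 + 1), so t ≡ 2·2 = 4 ≡ 1 (mod 3).
    Then x = 2 + 6·1 = 8, valid modulo lcm(6, 9) = 18: x ≡ 8 (mod 18).
  Combine with x ≡ 0 (mod 4): gcd(18, 4) = 2; 0 - 8 = -8, which IS divisible by 2, so compatible.
    Write x = 8 + 18·t and substitute into x ≡ 0 (mod 4): 18·t ≡ 0 − 8 = -8 (mod 4).
    Divide the congruence (and modulus) by g = 2: 9·t ≡ -4 (mod 2).
    Reduce coefficients mod 2: 1·t ≡ 0 (mod 2).
    So t ≡ 0 (mod 2).
    Then x = 8 + 18·0 = 8, valid modulo lcm(18, 4) = 36: x ≡ 8 (mod 36).
Verify: 8 mod 6 = 2, 8 mod 9 = 8, 8 mod 4 = 0.

x ≡ 8 (mod 36).


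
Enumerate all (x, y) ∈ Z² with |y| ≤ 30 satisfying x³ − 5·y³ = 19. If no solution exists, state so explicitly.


The equation is x³ - 5y³ = 19. For fixed y, x³ = 5·y³ + 19, so a solution requires the RHS to be a perfect cube.
Strategy: iterate y from -30 to 30, compute RHS = 5·y³ + 19, and check whether it is a (positive or negative) perfect cube.
Check small values of y:
  y = 0: RHS = 19 is not a perfect cube.
  y = 1: RHS = 24 is not a perfect cube.
  y = -1: RHS = 14 is not a perfect cube.
  y = 2: RHS = 59 is not a perfect cube.
  y = -2: RHS = -21 is not a perfect cube.
  y = 3: RHS = 154 is not a perfect cube.
  y = -3: RHS = -116 is not a perfect cube.
Continuing the search up to |y| = 30 finds no solutions either.
No (x, y) in the scanned range satisfies the equation.

No integer solutions with |y| ≤ 30.


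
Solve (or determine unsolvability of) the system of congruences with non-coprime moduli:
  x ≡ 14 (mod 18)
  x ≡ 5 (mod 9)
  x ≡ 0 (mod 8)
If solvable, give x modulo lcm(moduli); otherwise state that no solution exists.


Moduli 18, 9, 8 are not pairwise coprime, so CRT works modulo lcm(m_i) when all pairwise compatibility conditions hold.
Pairwise compatibility: gcd(m_i, m_j) must divide a_i - a_j for every pair.
Merge one congruence at a time:
  Start: x ≡ 14 (mod 18).
  Combine with x ≡ 5 (mod 9): gcd(18, 9) = 9; 5 - 14 = -9, which IS divisible by 9, so compatible.
    Write x = 14 + 18·t and substitute into x ≡ 5 (mod 9): 18·t ≡ 5 − 14 = -9 (mod 9).
    Divide the congruence (and modulus) by g = 9: 2·t ≡ -1 (mod 1).
    Modulo 1 every t works; take t = 0.
    Then x = 14 + 18·0 = 14, valid modulo lcm(18, 9) = 18: x ≡ 14 (mod 18).
  Combine with x ≡ 0 (mod 8): gcd(18, 8) = 2; 0 - 14 = -14, which IS divisible by 2, so compatible.
    Write x = 14 + 18·t and substitute into x ≡ 0 (mod 8): 18·t ≡ 0 − 14 = -14 (mod 8).
    Divide the congruence (and modulus) by g = 2: 9·t ≡ -7 (mod 4).
    Reduce coefficients mod 4: 1·t ≡ 1 (mod 4).
    So t ≡ 1 (mod 4).
    Then x = 14 + 18·1 = 32, valid modulo lcm(18, 8) = 72: x ≡ 32 (mod 72).
Verify: 32 mod 18 = 14, 32 mod 9 = 5, 32 mod 8 = 0.

x ≡ 32 (mod 72).


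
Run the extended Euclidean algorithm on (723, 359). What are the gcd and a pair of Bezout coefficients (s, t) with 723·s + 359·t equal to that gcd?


Euclidean algorithm on (723, 359) — divide until remainder is 0:
  723 = 2 · 359 + 5
  359 = 71 · 5 + 4
  5 = 1 · 4 + 1
  4 = 4 · 1 + 0
gcd(723, 359) = 1.
Track Bezout coefficients alongside the remainders: start with r₀ = 723 = a·1 + b·0 (s = 1, t = 0) and r₁ = 359 = a·0 + b·1 (s = 0, t = 1); each new remainder r_{k+1} = r_{k-1} − q_k·r_k inherits s_{k+1} = s_{k-1} − q_k·s_k, t_{k+1} = t_{k-1} − q_k·t_k, so r_k = a·s_k + b·t_k at every step:
  q = 2: r = 5, s = 1 − 2·0 = 1, t = 0 − 2·1 = -2  (check: 723·1 + 359·(-2) = 5)
  q = 71: r = 4, s = 0 − 71·1 = -71, t = 1 − 71·(-2) = 143  (check: 723·(-71) + 359·143 = 4)
  q = 1: r = 1, s = 1 − 1·(-71) = 72, t = -2 − 1·143 = -145  (check: 723·72 + 359·(-145) = 1)
The row with r = 1 (the gcd) gives the Bezout coefficients s = 72, t = -145.
Result: 723 · (72) + 359 · (-145) = 1.

gcd(723, 359) = 1; s = 72, t = -145 (check: 723·72 + 359·(-145) = 1).


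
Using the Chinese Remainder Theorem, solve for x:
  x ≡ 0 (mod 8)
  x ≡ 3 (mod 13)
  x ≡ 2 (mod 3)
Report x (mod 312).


Moduli 8, 13, 3 are pairwise coprime; by CRT there is a unique solution modulo M = 8 · 13 · 3 = 312.
Solve pairwise, accumulating the modulus:
  Start with x ≡ 0 (mod 8).
  Combine with x ≡ 3 (mod 13): since gcd(8, 13) = 1, we get a unique residue mod 104.
    Write x = 0 + 8·t and substitute into x ≡ 3 (mod 13): 8·t ≡ 3 − 0 = 3 (mod 13).
    The inverse of 8 mod 13 is 5 (since 8·5 = 40 = 3·13 + 1), so t ≡ 5·3 = 15 ≡ 2 (mod 13).
    Then x = 0 + 8·2 = 16, valid modulo lcm(8, 13) = 104: x ≡ 16 (mod 104).
  Combine with x ≡ 2 (mod 3): since gcd(104, 3) = 1, we get a unique residue mod 312.
    Write x = 16 + 104·t and substitute into x ≡ 2 (mod 3): 104·t ≡ 2 − 16 = -14 (mod 3).
    Reduce coefficients mod 3: 2·t ≡ 1 (mod 3).
    The inverse of 2 mod 3 is 2 (since 2·2 = 4 = 1·3 + 1), so t ≡ 2·1 = 2 ≡ 2 (mod 3).
    Then x = 16 + 104·2 = 224, valid modulo lcm(104, 3) = 312: x ≡ 224 (mod 312).
Verify: 224 mod 8 = 0 ✓, 224 mod 13 = 3 ✓, 224 mod 3 = 2 ✓.

x ≡ 224 (mod 312).


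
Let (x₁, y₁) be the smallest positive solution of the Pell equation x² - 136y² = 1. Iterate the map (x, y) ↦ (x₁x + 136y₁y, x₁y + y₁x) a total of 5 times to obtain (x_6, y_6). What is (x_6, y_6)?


Step 1: Find the fundamental solution (x₁, y₁) of x² - 136y² = 1.
  Expand √136 as a continued fraction. a₀ = ⌊√136⌋ = 11; iterate m_{k+1} = d_k·a_k − m_k, d_{k+1} = (136 − m_{k+1}²)/d_k, a_{k+1} = ⌊(a₀ + m_{k+1})/d_{k+1}⌋ (starting m₀ = 0, d₀ = 1), with convergents p_k = a_k·p_{k-1} + p_{k-2}, q_k = a_k·q_{k-1} + q_{k-2} (p₋₁ = 1, q₋₁ = 0):
  k = 0: a₀ = 11; p₀/q₀ = 11/1; p₀² − 136·q₀² = 121 − 136 = -15.
  k = 1: m = 11, d = 15, a = ⌊(11 + 11)/15⌋ = 1; p/q = (1·11 + 1)/(1·1 + 0) = 12/1; p² − 136·q² = 144 − 136 = 8.
  k = 2: m = 4, d = 8, a = ⌊(11 + 4)/8⌋ = 1; p/q = (1·12 + 11)/(1·1 + 1) = 23/2; p² − 136·q² = 529 − 544 = -15.
  k = 3: m = 4, d = 15, a = ⌊(11 + 4)/15⌋ = 1; p/q = (1·23 + 12)/(1·2 + 1) = 35/3; p² − 136·q² = 1225 − 1224 = 1.
  The first convergent with p² − 136·q² = 1 gives the fundamental solution (x₁, y₁) = (35, 3).
Step 2: Apply the recurrence (x_{n+1}, y_{n+1}) = (x₁x_n + 136y₁y_n, x₁y_n + y₁x_n) repeatedly.
  From (x_1, y_1) = (35, 3): x_2 = 35·35 + 136·3·3 = 2449; y_2 = 35·3 + 3·35 = 210.
  From (x_2, y_2) = (2449, 210): x_3 = 35·2449 + 136·3·210 = 171395; y_3 = 35·210 + 3·2449 = 14697.
  From (x_3, y_3) = (171395, 14697): x_4 = 35·171395 + 136·3·14697 = 11995201; y_4 = 35·14697 + 3·171395 = 1028580.
  From (x_4, y_4) = (11995201, 1028580): x_5 = 35·11995201 + 136·3·1028580 = 839492675; y_5 = 35·1028580 + 3·11995201 = 71985903.
  From (x_5, y_5) = (839492675, 71985903): x_6 = 35·839492675 + 136·3·71985903 = 58752492049; y_6 = 35·71985903 + 3·839492675 = 5037984630.
Step 3: Verify x_6² - 136·y_6² = 3451855321967808218401 - 3451855321967808218400 = 1 (should be 1). ✓

(x_1, y_1) = (35, 3); (x_6, y_6) = (58752492049, 5037984630).


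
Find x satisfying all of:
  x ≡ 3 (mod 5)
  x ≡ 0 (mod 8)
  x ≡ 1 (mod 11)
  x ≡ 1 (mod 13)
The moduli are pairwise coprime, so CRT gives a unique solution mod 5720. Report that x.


Product of moduli M = 5 · 8 · 11 · 13 = 5720.
Merge one congruence at a time:
  Start: x ≡ 3 (mod 5).
  Combine with x ≡ 0 (mod 8); new modulus lcm = 40.
    Write x = 3 + 5·t and substitute into x ≡ 0 (mod 8): 5·t ≡ 0 − 3 = -3 (mod 8).
    Reduce coefficients mod 8: 5·t ≡ 5 (mod 8).
    The inverse of 5 mod 8 is 5 (since 5·5 = 25 = 3·8 + 1), so t ≡ 5·5 = 25 ≡ 1 (mod 8).
    Then x = 3 + 5·1 = 8, valid modulo lcm(5, 8) = 40: x ≡ 8 (mod 40).
  Combine with x ≡ 1 (mod 11); new modulus lcm = 440.
    Write x = 8 + 40·t and substitute into x ≡ 1 (mod 11): 40·t ≡ 1 − 8 = -7 (mod 11).
    Reduce coefficients mod 11: 7·t ≡ 4 (mod 11).
    The inverse of 7 mod 11 is 8 (since 7·8 = 56 = 5·11 + 1), so t ≡ 8·4 = 32 ≡ 10 (mod 11).
    Then x = 8 + 40·10 = 408, valid modulo lcm(40, 11) = 440: x ≡ 408 (mod 440).
  Combine with x ≡ 1 (mod 13); new modulus lcm = 5720.
    Write x = 408 + 440·t and substitute into x ≡ 1 (mod 13): 440·t ≡ 1 − 408 = -407 (mod 13).
    Reduce coefficients mod 13: 11·t ≡ 9 (mod 13).
    The inverse of 11 mod 13 is 6 (since 11·6 = 66 = 5·13 + 1), so t ≡ 6·9 = 54 ≡ 2 (mod 13).
    Then x = 408 + 440·2 = 1288, valid modulo lcm(440, 13) = 5720: x ≡ 1288 (mod 5720).
Verify against each original: 1288 mod 5 = 3, 1288 mod 8 = 0, 1288 mod 11 = 1, 1288 mod 13 = 1.

x ≡ 1288 (mod 5720).


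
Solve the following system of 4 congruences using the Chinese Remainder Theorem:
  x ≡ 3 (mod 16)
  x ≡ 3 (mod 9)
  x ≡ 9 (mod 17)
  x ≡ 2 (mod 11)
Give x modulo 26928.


Product of moduli M = 16 · 9 · 17 · 11 = 26928.
Merge one congruence at a time:
  Start: x ≡ 3 (mod 16).
  Combine with x ≡ 3 (mod 9); new modulus lcm = 144.
    Write x = 3 + 16·t and substitute into x ≡ 3 (mod 9): 16·t ≡ 3 − 3 = 0 (mod 9).
    Reduce coefficients mod 9: 7·t ≡ 0 (mod 9).
    The inverse of 7 mod 9 is 4 (since 7·4 = 28 = 3·9 + 1), so t ≡ 4·0 = 0 ≡ 0 (mod 9).
    Then x = 3 + 16·0 = 3, valid modulo lcm(16, 9) = 144: x ≡ 3 (mod 144).
  Combine with x ≡ 9 (mod 17); new modulus lcm = 2448.
    Write x = 3 + 144·t and substitute into x ≡ 9 (mod 17): 144·t ≡ 9 − 3 = 6 (mod 17).
    Reduce coefficients mod 17: 8·t ≡ 6 (mod 17).
    The inverse of 8 mod 17 is 15 (since 8·15 = 120 = 7·17 + 1), so t ≡ 15·6 = 90 ≡ 5 (mod 17).
    Then x = 3 + 144·5 = 723, valid modulo lcm(144, 17) = 2448: x ≡ 723 (mod 2448).
  Combine with x ≡ 2 (mod 11); new modulus lcm = 26928.
    Write x = 723 + 2448·t and substitute into x ≡ 2 (mod 11): 2448·t ≡ 2 − 723 = -721 (mod 11).
    Reduce coefficients mod 11: 6·t ≡ 5 (mod 11).
    The inverse of 6 mod 11 is 2 (since 6·2 = 12 = 1·11 + 1), so t ≡ 2·5 = 10 ≡ 10 (mod 11).
    Then x = 723 + 2448·10 = 25203, valid modulo lcm(2448, 11) = 26928: x ≡ 25203 (mod 26928).
Verify against each original: 25203 mod 16 = 3, 25203 mod 9 = 3, 25203 mod 17 = 9, 25203 mod 11 = 2.

x ≡ 25203 (mod 26928).


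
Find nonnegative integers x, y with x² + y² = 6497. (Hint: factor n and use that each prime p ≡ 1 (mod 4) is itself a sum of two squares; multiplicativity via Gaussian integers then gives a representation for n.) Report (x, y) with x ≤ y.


Step 1: Factor n = 6497 = 73 · 89.
Step 2: Check the mod-4 condition on each prime factor: 73 ≡ 1 (mod 4), exponent 1; 89 ≡ 1 (mod 4), exponent 1.
All primes ≡ 3 (mod 4) appear to even exponent (or don't appear), so by the two-squares theorem n IS expressible as a sum of two squares.
Step 3: Build a representation. Here n = 73 · 89 is a product of primes ≡ 1 (mod 4). Each prime p ≡ 1 (mod 4) is itself a sum of two squares; find a² by testing p − a² for a perfect square:
  73: 73 − 1² = 72, 73 − 2² = 69, 73 − 3² = 64 = 8² ⇒ 73 = 3² + 8².
  89: 89 − 1² = 88, 89 − 2² = 85, 89 − 3² = 80, 89 − 4² = 73, 89 − 5² = 64 = 8² ⇒ 89 = 5² + 8².
  Combine using the Brahmagupta–Fibonacci identity (a² + b²)(c² + d²) = (ac − bd)² + (ad + bc)² = (ac + bd)² + (ad − bc)²:
  73 · 89 = 6497: from (3² + 8²)(5² + 8²), take (3·5 − 8·8, 3·8 + 8·5) = (15 − 64, 24 + 40) = (-49, 64); dropping signs (only squares matter) gives (49, 64); check 49² + 64² = 2401 + 4096 = 6497 ✓.
Step 4: Order so x ≤ y and verify: 49² + 64² = 2401 + 4096 = 6497 = n. ✓

n = 6497 = 49² + 64² (one valid representation with x ≤ y).


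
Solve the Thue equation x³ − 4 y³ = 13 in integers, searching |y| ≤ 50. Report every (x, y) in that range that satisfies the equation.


The equation is x³ - 4y³ = 13. For fixed y, x³ = 4·y³ + 13, so a solution requires the RHS to be a perfect cube.
Strategy: iterate y from -50 to 50, compute RHS = 4·y³ + 13, and check whether it is a (positive or negative) perfect cube.
Check small values of y:
  y = 0: RHS = 13 is not a perfect cube.
  y = 1: RHS = 17 is not a perfect cube.
  y = -1: RHS = 9 is not a perfect cube.
  y = 2: RHS = 45 is not a perfect cube.
  y = -2: RHS = -19 is not a perfect cube.
  y = 3: RHS = 121 is not a perfect cube.
  y = -3: RHS = -95 is not a perfect cube.
Continuing the search up to |y| = 50 finds no solutions either.
No (x, y) in the scanned range satisfies the equation.

No integer solutions with |y| ≤ 50.


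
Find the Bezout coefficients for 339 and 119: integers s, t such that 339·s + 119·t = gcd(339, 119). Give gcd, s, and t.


Euclidean algorithm on (339, 119) — divide until remainder is 0:
  339 = 2 · 119 + 101
  119 = 1 · 101 + 18
  101 = 5 · 18 + 11
  18 = 1 · 11 + 7
  11 = 1 · 7 + 4
  7 = 1 · 4 + 3
  4 = 1 · 3 + 1
  3 = 3 · 1 + 0
gcd(339, 119) = 1.
Track Bezout coefficients alongside the remainders: start with r₀ = 339 = a·1 + b·0 (s = 1, t = 0) and r₁ = 119 = a·0 + b·1 (s = 0, t = 1); each new remainder r_{k+1} = r_{k-1} − q_k·r_k inherits s_{k+1} = s_{k-1} − q_k·s_k, t_{k+1} = t_{k-1} − q_k·t_k, so r_k = a·s_k + b·t_k at every step:
  q = 2: r = 101, s = 1 − 2·0 = 1, t = 0 − 2·1 = -2  (check: 339·1 + 119·(-2) = 101)
  q = 1: r = 18, s = 0 − 1·1 = -1, t = 1 − 1·(-2) = 3  (check: 339·(-1) + 119·3 = 18)
  q = 5: r = 11, s = 1 − 5·(-1) = 6, t = -2 − 5·3 = -17  (check: 339·6 + 119·(-17) = 11)
  q = 1: r = 7, s = -1 − 1·6 = -7, t = 3 − 1·(-17) = 20  (check: 339·(-7) + 119·20 = 7)
  q = 1: r = 4, s = 6 − 1·(-7) = 13, t = -17 − 1·20 = -37  (check: 339·13 + 119·(-37) = 4)
  q = 1: r = 3, s = -7 − 1·13 = -20, t = 20 − 1·(-37) = 57  (check: 339·(-20) + 119·57 = 3)
  q = 1: r = 1, s = 13 − 1·(-20) = 33, t = -37 − 1·57 = -94  (check: 339·33 + 119·(-94) = 1)
The row with r = 1 (the gcd) gives the Bezout coefficients s = 33, t = -94.
Result: 339 · (33) + 119 · (-94) = 1.

gcd(339, 119) = 1; s = 33, t = -94 (check: 339·33 + 119·(-94) = 1).


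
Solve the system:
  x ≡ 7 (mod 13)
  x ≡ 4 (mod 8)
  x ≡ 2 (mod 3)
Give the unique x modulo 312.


Moduli 13, 8, 3 are pairwise coprime; by CRT there is a unique solution modulo M = 13 · 8 · 3 = 312.
Solve pairwise, accumulating the modulus:
  Start with x ≡ 7 (mod 13).
  Combine with x ≡ 4 (mod 8): since gcd(13, 8) = 1, we get a unique residue mod 104.
    Write x = 7 + 13·t and substitute into x ≡ 4 (mod 8): 13·t ≡ 4 − 7 = -3 (mod 8).
    Reduce coefficients mod 8: 5·t ≡ 5 (mod 8).
    The inverse of 5 mod 8 is 5 (since 5·5 = 25 = 3·8 + 1), so t ≡ 5·5 = 25 ≡ 1 (mod 8).
    Then x = 7 + 13·1 = 20, valid modulo lcm(13, 8) = 104: x ≡ 20 (mod 104).
  Combine with x ≡ 2 (mod 3): since gcd(104, 3) = 1, we get a unique residue mod 312.
    Write x = 20 + 104·t and substitute into x ≡ 2 (mod 3): 104·t ≡ 2 − 20 = -18 (mod 3).
    Reduce coefficients mod 3: 2·t ≡ 0 (mod 3).
    The inverse of 2 mod 3 is 2 (since 2·2 = 4 = 1·3 + 1), so t ≡ 2·0 = 0 ≡ 0 (mod 3).
    Then x = 20 + 104·0 = 20, valid modulo lcm(104, 3) = 312: x ≡ 20 (mod 312).
Verify: 20 mod 13 = 7 ✓, 20 mod 8 = 4 ✓, 20 mod 3 = 2 ✓.

x ≡ 20 (mod 312).


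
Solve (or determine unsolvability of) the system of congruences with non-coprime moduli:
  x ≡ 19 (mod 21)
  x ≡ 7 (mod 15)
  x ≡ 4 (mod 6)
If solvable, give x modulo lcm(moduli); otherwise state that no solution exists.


Moduli 21, 15, 6 are not pairwise coprime, so CRT works modulo lcm(m_i) when all pairwise compatibility conditions hold.
Pairwise compatibility: gcd(m_i, m_j) must divide a_i - a_j for every pair.
Merge one congruence at a time:
  Start: x ≡ 19 (mod 21).
  Combine with x ≡ 7 (mod 15): gcd(21, 15) = 3; 7 - 19 = -12, which IS divisible by 3, so compatible.
    Write x = 19 + 21·t and substitute into x ≡ 7 (mod 15): 21·t ≡ 7 − 19 = -12 (mod 15).
    Divide the congruence (and modulus) by g = 3: 7·t ≡ -4 (mod 5).
    Reduce coefficients mod 5: 2·t ≡ 1 (mod 5).
    The inverse of 2 mod 5 is 3 (since 2·3 = 6 = 1·5 + 1), so t ≡ 3·1 = 3 ≡ 3 (mod 5).
    Then x = 19 + 21·3 = 82, valid modulo lcm(21, 15) = 105: x ≡ 82 (mod 105).
  Combine with x ≡ 4 (mod 6): gcd(105, 6) = 3; 4 - 82 = -78, which IS divisible by 3, so compatible.
    Write x = 82 + 105·t and substitute into x ≡ 4 (mod 6): 105·t ≡ 4 − 82 = -78 (mod 6).
    Divide the congruence (and modulus) by g = 3: 35·t ≡ -26 (mod 2).
    Reduce coefficients mod 2: 1·t ≡ 0 (mod 2).
    So t ≡ 0 (mod 2).
    Then x = 82 + 105·0 = 82, valid modulo lcm(105, 6) = 210: x ≡ 82 (mod 210).
Verify: 82 mod 21 = 19, 82 mod 15 = 7, 82 mod 6 = 4.

x ≡ 82 (mod 210).


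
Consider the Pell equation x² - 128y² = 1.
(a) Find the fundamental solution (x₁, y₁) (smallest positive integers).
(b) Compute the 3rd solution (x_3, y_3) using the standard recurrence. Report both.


Step 1: Find the fundamental solution (x₁, y₁) of x² - 128y² = 1.
  Expand √128 as a continued fraction. a₀ = ⌊√128⌋ = 11; iterate m_{k+1} = d_k·a_k − m_k, d_{k+1} = (128 − m_{k+1}²)/d_k, a_{k+1} = ⌊(a₀ + m_{k+1})/d_{k+1}⌋ (starting m₀ = 0, d₀ = 1), with convergents p_k = a_k·p_{k-1} + p_{k-2}, q_k = a_k·q_{k-1} + q_{k-2} (p₋₁ = 1, q₋₁ = 0):
  k = 0: a₀ = 11; p₀/q₀ = 11/1; p₀² − 128·q₀² = 121 − 128 = -7.
  k = 1: m = 11, d = 7, a = ⌊(11 + 11)/7⌋ = 3; p/q = (3·11 + 1)/(3·1 + 0) = 34/3; p² − 128·q² = 1156 − 1152 = 4.
  k = 2: m = 10, d = 4, a = ⌊(11 + 10)/4⌋ = 5; p/q = (5·34 + 11)/(5·3 + 1) = 181/16; p² − 128·q² = 32761 − 32768 = -7.
  k = 3: m = 10, d = 7, a = ⌊(11 + 10)/7⌋ = 3; p/q = (3·181 + 34)/(3·16 + 3) = 577/51; p² − 128·q² = 332929 − 332928 = 1.
  The first convergent with p² − 128·q² = 1 gives the fundamental solution (x₁, y₁) = (577, 51).
Step 2: Apply the recurrence (x_{n+1}, y_{n+1}) = (x₁x_n + 128y₁y_n, x₁y_n + y₁x_n) repeatedly.
  From (x_1, y_1) = (577, 51): x_2 = 577·577 + 128·51·51 = 665857; y_2 = 577·51 + 51·577 = 58854.
  From (x_2, y_2) = (665857, 58854): x_3 = 577·665857 + 128·51·58854 = 768398401; y_3 = 577·58854 + 51·665857 = 67917465.
Step 3: Verify x_3² - 128·y_3² = 590436102659356801 - 590436102659356800 = 1 (should be 1). ✓

(x_1, y_1) = (577, 51); (x_3, y_3) = (768398401, 67917465).


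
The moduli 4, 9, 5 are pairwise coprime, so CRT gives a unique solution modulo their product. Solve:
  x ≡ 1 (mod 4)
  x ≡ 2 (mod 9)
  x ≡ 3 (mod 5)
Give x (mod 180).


Moduli 4, 9, 5 are pairwise coprime; by CRT there is a unique solution modulo M = 4 · 9 · 5 = 180.
Solve pairwise, accumulating the modulus:
  Start with x ≡ 1 (mod 4).
  Combine with x ≡ 2 (mod 9): since gcd(4, 9) = 1, we get a unique residue mod 36.
    Write x = 1 + 4·t and substitute into x ≡ 2 (mod 9): 4·t ≡ 2 − 1 = 1 (mod 9).
    The inverse of 4 mod 9 is 7 (since 4·7 = 28 = 3·9 + 1), so t ≡ 7·1 = 7 ≡ 7 (mod 9).
    Then x = 1 + 4·7 = 29, valid modulo lcm(4, 9) = 36: x ≡ 29 (mod 36).
  Combine with x ≡ 3 (mod 5): since gcd(36, 5) = 1, we get a unique residue mod 180.
    Write x = 29 + 36·t and substitute into x ≡ 3 (mod 5): 36·t ≡ 3 − 29 = -26 (mod 5).
    Reduce coefficients mod 5: 1·t ≡ 4 (mod 5).
    So t ≡ 4 (mod 5).
    Then x = 29 + 36·4 = 173, valid modulo lcm(36, 5) = 180: x ≡ 173 (mod 180).
Verify: 173 mod 4 = 1 ✓, 173 mod 9 = 2 ✓, 173 mod 5 = 3 ✓.

x ≡ 173 (mod 180).


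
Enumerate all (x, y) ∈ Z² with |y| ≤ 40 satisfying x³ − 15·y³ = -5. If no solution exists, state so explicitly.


The equation is x³ - 15y³ = -5. For fixed y, x³ = 15·y³ − 5, so a solution requires the RHS to be a perfect cube.
Strategy: iterate y from -40 to 40, compute RHS = 15·y³ − 5, and check whether it is a (positive or negative) perfect cube.
Check small values of y:
  y = 0: RHS = -5 is not a perfect cube.
  y = 1: RHS = 10 is not a perfect cube.
  y = -1: RHS = -20 is not a perfect cube.
  y = 2: RHS = 115 is not a perfect cube.
  y = -2: RHS = -125 = (-5)³ ⇒ x = -5 works.
  y = 3: RHS = 400 is not a perfect cube.
  y = -3: RHS = -410 is not a perfect cube.
Continuing the search up to |y| = 40 finds no further solutions beyond those listed.
Collected solutions: (-5, -2).

Solutions (with |y| ≤ 40): (-5, -2).


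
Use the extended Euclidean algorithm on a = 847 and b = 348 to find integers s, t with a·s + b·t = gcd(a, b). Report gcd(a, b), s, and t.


Euclidean algorithm on (847, 348) — divide until remainder is 0:
  847 = 2 · 348 + 151
  348 = 2 · 151 + 46
  151 = 3 · 46 + 13
  46 = 3 · 13 + 7
  13 = 1 · 7 + 6
  7 = 1 · 6 + 1
  6 = 6 · 1 + 0
gcd(847, 348) = 1.
Track Bezout coefficients alongside the remainders: start with r₀ = 847 = a·1 + b·0 (s = 1, t = 0) and r₁ = 348 = a·0 + b·1 (s = 0, t = 1); each new remainder r_{k+1} = r_{k-1} − q_k·r_k inherits s_{k+1} = s_{k-1} − q_k·s_k, t_{k+1} = t_{k-1} − q_k·t_k, so r_k = a·s_k + b·t_k at every step:
  q = 2: r = 151, s = 1 − 2·0 = 1, t = 0 − 2·1 = -2  (check: 847·1 + 348·(-2) = 151)
  q = 2: r = 46, s = 0 − 2·1 = -2, t = 1 − 2·(-2) = 5  (check: 847·(-2) + 348·5 = 46)
  q = 3: r = 13, s = 1 − 3·(-2) = 7, t = -2 − 3·5 = -17  (check: 847·7 + 348·(-17) = 13)
  q = 3: r = 7, s = -2 − 3·7 = -23, t = 5 − 3·(-17) = 56  (check: 847·(-23) + 348·56 = 7)
  q = 1: r = 6, s = 7 − 1·(-23) = 30, t = -17 − 1·56 = -73  (check: 847·30 + 348·(-73) = 6)
  q = 1: r = 1, s = -23 − 1·30 = -53, t = 56 − 1·(-73) = 129  (check: 847·(-53) + 348·129 = 1)
The row with r = 1 (the gcd) gives the Bezout coefficients s = -53, t = 129.
Result: 847 · (-53) + 348 · (129) = 1.

gcd(847, 348) = 1; s = -53, t = 129 (check: 847·(-53) + 348·129 = 1).


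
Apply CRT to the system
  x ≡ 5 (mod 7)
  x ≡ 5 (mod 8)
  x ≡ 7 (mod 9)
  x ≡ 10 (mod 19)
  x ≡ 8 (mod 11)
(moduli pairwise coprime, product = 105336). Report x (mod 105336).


Product of moduli M = 7 · 8 · 9 · 19 · 11 = 105336.
Merge one congruence at a time:
  Start: x ≡ 5 (mod 7).
  Combine with x ≡ 5 (mod 8); new modulus lcm = 56.
    Write x = 5 + 7·t and substitute into x ≡ 5 (mod 8): 7·t ≡ 5 − 5 = 0 (mod 8).
    The inverse of 7 mod 8 is 7 (since 7·7 = 49 = 6·8 + 1), so t ≡ 7·0 = 0 ≡ 0 (mod 8).
    Then x = 5 + 7·0 = 5, valid modulo lcm(7, 8) = 56: x ≡ 5 (mod 56).
  Combine with x ≡ 7 (mod 9); new modulus lcm = 504.
    Write x = 5 + 56·t and substitute into x ≡ 7 (mod 9): 56·t ≡ 7 − 5 = 2 (mod 9).
    Reduce coefficients mod 9: 2·t ≡ 2 (mod 9).
    The inverse of 2 mod 9 is 5 (since 2·5 = 10 = 1·9 + 1), so t ≡ 5·2 = 10 ≡ 1 (mod 9).
    Then x = 5 + 56·1 = 61, valid modulo lcm(56, 9) = 504: x ≡ 61 (mod 504).
  Combine with x ≡ 10 (mod 19); new modulus lcm = 9576.
    Write x = 61 + 504·t and substitute into x ≡ 10 (mod 19): 504·t ≡ 10 − 61 = -51 (mod 19).
    Reduce coefficients mod 19: 10·t ≡ 6 (mod 19).
    The inverse of 10 mod 19 is 2 (since 10·2 = 20 = 1·19 + 1), so t ≡ 2·6 = 12 ≡ 12 (mod 19).
    Then x = 61 + 504·12 = 6109, valid modulo lcm(504, 19) = 9576: x ≡ 6109 (mod 9576).
  Combine with x ≡ 8 (mod 11); new modulus lcm = 105336.
    Write x = 6109 + 9576·t and substitute into x ≡ 8 (mod 11): 9576·t ≡ 8 − 6109 = -6101 (mod 11).
    Reduce coefficients mod 11: 6·t ≡ 4 (mod 11).
    The inverse of 6 mod 11 is 2 (since 6·2 = 12 = 1·11 + 1), so t ≡ 2·4 = 8 ≡ 8 (mod 11).
    Then x = 6109 + 9576·8 = 82717, valid modulo lcm(9576, 11) = 105336: x ≡ 82717 (mod 105336).
Verify against each original: 82717 mod 7 = 5, 82717 mod 8 = 5, 82717 mod 9 = 7, 82717 mod 19 = 10, 82717 mod 11 = 8.

x ≡ 82717 (mod 105336).


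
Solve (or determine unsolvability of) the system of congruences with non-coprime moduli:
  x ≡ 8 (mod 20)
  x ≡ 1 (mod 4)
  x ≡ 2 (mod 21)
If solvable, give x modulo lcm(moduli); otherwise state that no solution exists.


Moduli 20, 4, 21 are not pairwise coprime, so CRT works modulo lcm(m_i) when all pairwise compatibility conditions hold.
Pairwise compatibility: gcd(m_i, m_j) must divide a_i - a_j for every pair.
Merge one congruence at a time:
  Start: x ≡ 8 (mod 20).
  Combine with x ≡ 1 (mod 4): gcd(20, 4) = 4, and 1 - 8 = -7 is NOT divisible by 4.
    ⇒ system is inconsistent (no integer solution).

No solution (the system is inconsistent).


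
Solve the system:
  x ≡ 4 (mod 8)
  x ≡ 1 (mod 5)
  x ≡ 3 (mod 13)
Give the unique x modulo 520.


Moduli 8, 5, 13 are pairwise coprime; by CRT there is a unique solution modulo M = 8 · 5 · 13 = 520.
Solve pairwise, accumulating the modulus:
  Start with x ≡ 4 (mod 8).
  Combine with x ≡ 1 (mod 5): since gcd(8, 5) = 1, we get a unique residue mod 40.
    Write x = 4 + 8·t and substitute into x ≡ 1 (mod 5): 8·t ≡ 1 − 4 = -3 (mod 5).
    Reduce coefficients mod 5: 3·t ≡ 2 (mod 5).
    The inverse of 3 mod 5 is 2 (since 3·2 = 6 = 1·5 + 1), so t ≡ 2·2 = 4 ≡ 4 (mod 5).
    Then x = 4 + 8·4 = 36, valid modulo lcm(8, 5) = 40: x ≡ 36 (mod 40).
  Combine with x ≡ 3 (mod 13): since gcd(40, 13) = 1, we get a unique residue mod 520.
    Write x = 36 + 40·t and substitute into x ≡ 3 (mod 13): 40·t ≡ 3 − 36 = -33 (mod 13).
    Reduce coefficients mod 13: 1·t ≡ 6 (mod 13).
    So t ≡ 6 (mod 13).
    Then x = 36 + 40·6 = 276, valid modulo lcm(40, 13) = 520: x ≡ 276 (mod 520).
Verify: 276 mod 8 = 4 ✓, 276 mod 5 = 1 ✓, 276 mod 13 = 3 ✓.

x ≡ 276 (mod 520).


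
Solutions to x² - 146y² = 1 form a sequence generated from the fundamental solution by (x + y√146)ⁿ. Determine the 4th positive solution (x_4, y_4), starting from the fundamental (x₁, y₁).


Step 1: Find the fundamental solution (x₁, y₁) of x² - 146y² = 1.
  Expand √146 as a continued fraction. a₀ = ⌊√146⌋ = 12; iterate m_{k+1} = d_k·a_k − m_k, d_{k+1} = (146 − m_{k+1}²)/d_k, a_{k+1} = ⌊(a₀ + m_{k+1})/d_{k+1}⌋ (starting m₀ = 0, d₀ = 1), with convergents p_k = a_k·p_{k-1} + p_{k-2}, q_k = a_k·q_{k-1} + q_{k-2} (p₋₁ = 1, q₋₁ = 0):
  k = 0: a₀ = 12; p₀/q₀ = 12/1; p₀² − 146·q₀² = 144 − 146 = -2.
  k = 1: m = 12, d = 2, a = ⌊(12 + 12)/2⌋ = 12; p/q = (12·12 + 1)/(12·1 + 0) = 145/12; p² − 146·q² = 21025 − 21024 = 1.
  The first convergent with p² − 146·q² = 1 gives the fundamental solution (x₁, y₁) = (145, 12).
Step 2: Apply the recurrence (x_{n+1}, y_{n+1}) = (x₁x_n + 146y₁y_n, x₁y_n + y₁x_n) repeatedly.
  From (x_1, y_1) = (145, 12): x_2 = 145·145 + 146·12·12 = 42049; y_2 = 145·12 + 12·145 = 3480.
  From (x_2, y_2) = (42049, 3480): x_3 = 145·42049 + 146·12·3480 = 12194065; y_3 = 145·3480 + 12·42049 = 1009188.
  From (x_3, y_3) = (12194065, 1009188): x_4 = 145·12194065 + 146·12·1009188 = 3536236801; y_4 = 145·1009188 + 12·12194065 = 292661040.
Step 3: Verify x_4² - 146·y_4² = 12504970712746713601 - 12504970712746713600 = 1 (should be 1). ✓

(x_1, y_1) = (145, 12); (x_4, y_4) = (3536236801, 292661040).


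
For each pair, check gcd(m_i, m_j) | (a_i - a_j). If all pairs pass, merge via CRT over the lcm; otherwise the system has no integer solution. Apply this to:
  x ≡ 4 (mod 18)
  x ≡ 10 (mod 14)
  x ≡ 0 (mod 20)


Moduli 18, 14, 20 are not pairwise coprime, so CRT works modulo lcm(m_i) when all pairwise compatibility conditions hold.
Pairwise compatibility: gcd(m_i, m_j) must divide a_i - a_j for every pair.
Merge one congruence at a time:
  Start: x ≡ 4 (mod 18).
  Combine with x ≡ 10 (mod 14): gcd(18, 14) = 2; 10 - 4 = 6, which IS divisible by 2, so compatible.
    Write x = 4 + 18·t and substitute into x ≡ 10 (mod 14): 18·t ≡ 10 − 4 = 6 (mod 14).
    Divide the congruence (and modulus) by g = 2: 9·t ≡ 3 (mod 7).
    Reduce coefficients mod 7: 2·t ≡ 3 (mod 7).
    The inverse of 2 mod 7 is 4 (since 2·4 = 8 = 1·7 + 1), so t ≡ 4·3 = 12 ≡ 5 (mod 7).
    Then x = 4 + 18·5 = 94, valid modulo lcm(18, 14) = 126: x ≡ 94 (mod 126).
  Combine with x ≡ 0 (mod 20): gcd(126, 20) = 2; 0 - 94 = -94, which IS divisible by 2, so compatible.
    Write x = 94 + 126·t and substitute into x ≡ 0 (mod 20): 126·t ≡ 0 − 94 = -94 (mod 20).
    Divide the congruence (and modulus) by g = 2: 63·t ≡ -47 (mod 10).
    Reduce coefficients mod 10: 3·t ≡ 3 (mod 10).
    The inverse of 3 mod 10 is 7 (since 3·7 = 21 = 2·10 + 1), so t ≡ 7·3 = 21 ≡ 1 (mod 10).
    Then x = 94 + 126·1 = 220, valid modulo lcm(126, 20) = 1260: x ≡ 220 (mod 1260).
Verify: 220 mod 18 = 4, 220 mod 14 = 10, 220 mod 20 = 0.

x ≡ 220 (mod 1260).


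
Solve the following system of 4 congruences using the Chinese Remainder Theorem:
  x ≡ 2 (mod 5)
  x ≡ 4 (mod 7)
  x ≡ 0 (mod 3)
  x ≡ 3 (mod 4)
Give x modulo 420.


Product of moduli M = 5 · 7 · 3 · 4 = 420.
Merge one congruence at a time:
  Start: x ≡ 2 (mod 5).
  Combine with x ≡ 4 (mod 7); new modulus lcm = 35.
    Write x = 2 + 5·t and substitute into x ≡ 4 (mod 7): 5·t ≡ 4 − 2 = 2 (mod 7).
    The inverse of 5 mod 7 is 3 (since 5·3 = 15 = 2·7 + 1), so t ≡ 3·2 = 6 ≡ 6 (mod 7).
    Then x = 2 + 5·6 = 32, valid modulo lcm(5, 7) = 35: x ≡ 32 (mod 35).
  Combine with x ≡ 0 (mod 3); new modulus lcm = 105.
    Write x = 32 + 35·t and substitute into x ≡ 0 (mod 3): 35·t ≡ 0 − 32 = -32 (mod 3).
    Reduce coefficients mod 3: 2·t ≡ 1 (mod 3).
    The inverse of 2 mod 3 is 2 (since 2·2 = 4 = 1·3 + 1), so t ≡ 2·1 = 2 ≡ 2 (mod 3).
    Then x = 32 + 35·2 = 102, valid modulo lcm(35, 3) = 105: x ≡ 102 (mod 105).
  Combine with x ≡ 3 (mod 4); new modulus lcm = 420.
    Write x = 102 + 105·t and substitute into x ≡ 3 (mod 4): 105·t ≡ 3 − 102 = -99 (mod 4).
    Reduce coefficients mod 4: 1·t ≡ 1 (mod 4).
    So t ≡ 1 (mod 4).
    Then x = 102 + 105·1 = 207, valid modulo lcm(105, 4) = 420: x ≡ 207 (mod 420).
Verify against each original: 207 mod 5 = 2, 207 mod 7 = 4, 207 mod 3 = 0, 207 mod 4 = 3.

x ≡ 207 (mod 420).


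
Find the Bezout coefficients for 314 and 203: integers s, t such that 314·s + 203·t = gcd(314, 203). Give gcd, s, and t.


Euclidean algorithm on (314, 203) — divide until remainder is 0:
  314 = 1 · 203 + 111
  203 = 1 · 111 + 92
  111 = 1 · 92 + 19
  92 = 4 · 19 + 16
  19 = 1 · 16 + 3
  16 = 5 · 3 + 1
  3 = 3 · 1 + 0
gcd(314, 203) = 1.
Track Bezout coefficients alongside the remainders: start with r₀ = 314 = a·1 + b·0 (s = 1, t = 0) and r₁ = 203 = a·0 + b·1 (s = 0, t = 1); each new remainder r_{k+1} = r_{k-1} − q_k·r_k inherits s_{k+1} = s_{k-1} − q_k·s_k, t_{k+1} = t_{k-1} − q_k·t_k, so r_k = a·s_k + b·t_k at every step:
  q = 1: r = 111, s = 1 − 1·0 = 1, t = 0 − 1·1 = -1  (check: 314·1 + 203·(-1) = 111)
  q = 1: r = 92, s = 0 − 1·1 = -1, t = 1 − 1·(-1) = 2  (check: 314·(-1) + 203·2 = 92)
  q = 1: r = 19, s = 1 − 1·(-1) = 2, t = -1 − 1·2 = -3  (check: 314·2 + 203·(-3) = 19)
  q = 4: r = 16, s = -1 − 4·2 = -9, t = 2 − 4·(-3) = 14  (check: 314·(-9) + 203·14 = 16)
  q = 1: r = 3, s = 2 − 1·(-9) = 11, t = -3 − 1·14 = -17  (check: 314·11 + 203·(-17) = 3)
  q = 5: r = 1, s = -9 − 5·11 = -64, t = 14 − 5·(-17) = 99  (check: 314·(-64) + 203·99 = 1)
The row with r = 1 (the gcd) gives the Bezout coefficients s = -64, t = 99.
Result: 314 · (-64) + 203 · (99) = 1.

gcd(314, 203) = 1; s = -64, t = 99 (check: 314·(-64) + 203·99 = 1).


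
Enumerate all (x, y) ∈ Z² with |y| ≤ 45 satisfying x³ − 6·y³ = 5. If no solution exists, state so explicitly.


The equation is x³ - 6y³ = 5. For fixed y, x³ = 6·y³ + 5, so a solution requires the RHS to be a perfect cube.
Strategy: iterate y from -45 to 45, compute RHS = 6·y³ + 5, and check whether it is a (positive or negative) perfect cube.
Check small values of y:
  y = 0: RHS = 5 is not a perfect cube.
  y = 1: RHS = 11 is not a perfect cube.
  y = -1: RHS = -1 = (-1)³ ⇒ x = -1 works.
  y = 2: RHS = 53 is not a perfect cube.
  y = -2: RHS = -43 is not a perfect cube.
  y = 3: RHS = 167 is not a perfect cube.
  y = -3: RHS = -157 is not a perfect cube.
Continuing the search up to |y| = 45 finds no further solutions beyond those listed.
Collected solutions: (-1, -1).

Solutions (with |y| ≤ 45): (-1, -1).
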